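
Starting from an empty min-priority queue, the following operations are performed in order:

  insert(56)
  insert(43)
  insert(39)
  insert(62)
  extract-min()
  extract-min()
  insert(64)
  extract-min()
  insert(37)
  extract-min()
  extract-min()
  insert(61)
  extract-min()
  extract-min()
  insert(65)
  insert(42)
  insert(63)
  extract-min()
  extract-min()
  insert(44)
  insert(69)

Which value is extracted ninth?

63

insert 56 → {56}
insert 43 → {43, 56}
insert 39 → {39, 43, 56}
insert 62 → {39, 43, 56, 62}
extract-min → 39; now {43, 56, 62}
extract-min → 43; now {56, 62}
insert 64 → {56, 62, 64}
extract-min → 56; now {62, 64}
insert 37 → {37, 62, 64}
extract-min → 37; now {62, 64}
extract-min → 62; now {64}
insert 61 → {61, 64}
extract-min → 61; now {64}
extract-min → 64; now {}
insert 65 → {65}
insert 42 → {42, 65}
insert 63 → {42, 63, 65}
extract-min → 42; now {63, 65}
extract-min → 63; now {65}
insert 44 → {44, 65}
insert 69 → {44, 65, 69}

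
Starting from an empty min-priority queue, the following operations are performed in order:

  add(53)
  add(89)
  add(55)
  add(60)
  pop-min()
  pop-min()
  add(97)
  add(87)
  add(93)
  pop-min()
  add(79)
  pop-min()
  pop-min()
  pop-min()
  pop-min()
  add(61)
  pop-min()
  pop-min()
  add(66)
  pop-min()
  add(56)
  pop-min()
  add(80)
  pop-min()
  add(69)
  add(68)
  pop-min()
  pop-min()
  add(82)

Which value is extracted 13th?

68

insert 53 → {53}
insert 89 → {53, 89}
insert 55 → {53, 55, 89}
insert 60 → {53, 55, 60, 89}
pop-min → 53; now {55, 60, 89}
pop-min → 55; now {60, 89}
insert 97 → {60, 89, 97}
insert 87 → {60, 87, 89, 97}
insert 93 → {60, 87, 89, 93, 97}
pop-min → 60; now {87, 89, 93, 97}
insert 79 → {79, 87, 89, 93, 97}
pop-min → 79; now {87, 89, 93, 97}
pop-min → 87; now {89, 93, 97}
pop-min → 89; now {93, 97}
pop-min → 93; now {97}
insert 61 → {61, 97}
pop-min → 61; now {97}
pop-min → 97; now {}
insert 66 → {66}
pop-min → 66; now {}
insert 56 → {56}
pop-min → 56; now {}
insert 80 → {80}
pop-min → 80; now {}
insert 69 → {69}
insert 68 → {68, 69}
pop-min → 68; now {69}
pop-min → 69; now {}
insert 82 → {82}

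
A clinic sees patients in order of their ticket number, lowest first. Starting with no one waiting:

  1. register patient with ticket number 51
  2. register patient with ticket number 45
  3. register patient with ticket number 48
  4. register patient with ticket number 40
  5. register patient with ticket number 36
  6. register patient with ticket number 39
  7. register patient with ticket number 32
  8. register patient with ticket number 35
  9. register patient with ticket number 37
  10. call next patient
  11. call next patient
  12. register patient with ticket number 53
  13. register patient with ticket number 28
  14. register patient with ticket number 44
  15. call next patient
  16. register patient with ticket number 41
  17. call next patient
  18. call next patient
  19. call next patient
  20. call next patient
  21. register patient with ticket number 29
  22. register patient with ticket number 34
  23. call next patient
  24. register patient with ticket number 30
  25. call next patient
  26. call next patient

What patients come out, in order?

[32, 35, 28, 36, 37, 39, 40, 29, 30, 34]

insert 51 → {51}
insert 45 → {45, 51}
insert 48 → {45, 48, 51}
insert 40 → {40, 45, 48, 51}
insert 36 → {36, 40, 45, 48, 51}
insert 39 → {36, 39, 40, 45, 48, 51}
insert 32 → {32, 36, 39, 40, 45, 48, 51}
insert 35 → {32, 35, 36, 39, 40, 45, 48, 51}
insert 37 → {32, 35, 36, 37, 39, 40, 45, 48, 51}
call next patient → 32; now {35, 36, 37, 39, 40, 45, 48, 51}
call next patient → 35; now {36, 37, 39, 40, 45, 48, 51}
insert 53 → {36, 37, 39, 40, 45, 48, 51, 53}
insert 28 → {28, 36, 37, 39, 40, 45, 48, 51, 53}
insert 44 → {28, 36, 37, 39, 40, 44, 45, 48, 51, 53}
call next patient → 28; now {36, 37, 39, 40, 44, 45, 48, 51, 53}
insert 41 → {36, 37, 39, 40, 41, 44, 45, 48, 51, 53}
call next patient → 36; now {37, 39, 40, 41, 44, 45, 48, 51, 53}
call next patient → 37; now {39, 40, 41, 44, 45, 48, 51, 53}
call next patient → 39; now {40, 41, 44, 45, 48, 51, 53}
call next patient → 40; now {41, 44, 45, 48, 51, 53}
insert 29 → {29, 41, 44, 45, 48, 51, 53}
insert 34 → {29, 34, 41, 44, 45, 48, 51, 53}
call next patient → 29; now {34, 41, 44, 45, 48, 51, 53}
insert 30 → {30, 34, 41, 44, 45, 48, 51, 53}
call next patient → 30; now {34, 41, 44, 45, 48, 51, 53}
call next patient → 34; now {41, 44, 45, 48, 51, 53}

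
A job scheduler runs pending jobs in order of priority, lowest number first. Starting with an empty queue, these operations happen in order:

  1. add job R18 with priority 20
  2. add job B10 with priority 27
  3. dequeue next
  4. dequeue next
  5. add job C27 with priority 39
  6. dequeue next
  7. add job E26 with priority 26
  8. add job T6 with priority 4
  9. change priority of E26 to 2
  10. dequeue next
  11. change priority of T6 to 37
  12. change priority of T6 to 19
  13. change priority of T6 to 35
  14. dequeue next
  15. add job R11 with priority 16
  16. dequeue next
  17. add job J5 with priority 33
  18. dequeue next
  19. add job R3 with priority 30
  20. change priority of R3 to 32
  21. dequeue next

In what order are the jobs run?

add R18 (priority 20) → {R18:20}
add B10 (priority 27) → {R18:20, B10:27}
dequeue next → R18; now {B10:27}
dequeue next → B10; now {}
add C27 (priority 39) → {C27:39}
dequeue next → C27; now {}
add E26 (priority 26) → {E26:26}
add T6 (priority 4) → {T6:4, E26:26}
update E26 to priority 2 → {E26:2, T6:4}
dequeue next → E26; now {T6:4}
update T6 to priority 37 → {T6:37}
update T6 to priority 19 → {T6:19}
update T6 to priority 35 → {T6:35}
dequeue next → T6; now {}
add R11 (priority 16) → {R11:16}
dequeue next → R11; now {}
add J5 (priority 33) → {J5:33}
dequeue next → J5; now {}
add R3 (priority 30) → {R3:30}
update R3 to priority 32 → {R3:32}
dequeue next → R3; now {}

R18 → B10 → C27 → E26 → T6 → R11 → J5 → R3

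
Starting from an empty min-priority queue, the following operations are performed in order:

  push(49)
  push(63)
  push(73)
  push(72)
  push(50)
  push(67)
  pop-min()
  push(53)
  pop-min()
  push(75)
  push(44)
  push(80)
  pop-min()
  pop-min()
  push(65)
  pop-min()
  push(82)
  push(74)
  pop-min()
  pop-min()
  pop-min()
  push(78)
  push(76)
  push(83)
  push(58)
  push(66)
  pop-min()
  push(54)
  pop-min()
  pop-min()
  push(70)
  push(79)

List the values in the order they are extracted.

insert 49 → {49}
insert 63 → {49, 63}
insert 73 → {49, 63, 73}
insert 72 → {49, 63, 72, 73}
insert 50 → {49, 50, 63, 72, 73}
insert 67 → {49, 50, 63, 67, 72, 73}
pop-min → 49; now {50, 63, 67, 72, 73}
insert 53 → {50, 53, 63, 67, 72, 73}
pop-min → 50; now {53, 63, 67, 72, 73}
insert 75 → {53, 63, 67, 72, 73, 75}
insert 44 → {44, 53, 63, 67, 72, 73, 75}
insert 80 → {44, 53, 63, 67, 72, 73, 75, 80}
pop-min → 44; now {53, 63, 67, 72, 73, 75, 80}
pop-min → 53; now {63, 67, 72, 73, 75, 80}
insert 65 → {63, 65, 67, 72, 73, 75, 80}
pop-min → 63; now {65, 67, 72, 73, 75, 80}
insert 82 → {65, 67, 72, 73, 75, 80, 82}
insert 74 → {65, 67, 72, 73, 74, 75, 80, 82}
pop-min → 65; now {67, 72, 73, 74, 75, 80, 82}
pop-min → 67; now {72, 73, 74, 75, 80, 82}
pop-min → 72; now {73, 74, 75, 80, 82}
insert 78 → {73, 74, 75, 78, 80, 82}
insert 76 → {73, 74, 75, 76, 78, 80, 82}
insert 83 → {73, 74, 75, 76, 78, 80, 82, 83}
insert 58 → {58, 73, 74, 75, 76, 78, 80, 82, 83}
insert 66 → {58, 66, 73, 74, 75, 76, 78, 80, 82, 83}
pop-min → 58; now {66, 73, 74, 75, 76, 78, 80, 82, 83}
insert 54 → {54, 66, 73, 74, 75, 76, 78, 80, 82, 83}
pop-min → 54; now {66, 73, 74, 75, 76, 78, 80, 82, 83}
pop-min → 66; now {73, 74, 75, 76, 78, 80, 82, 83}
insert 70 → {70, 73, 74, 75, 76, 78, 80, 82, 83}
insert 79 → {70, 73, 74, 75, 76, 78, 79, 80, 82, 83}

[49, 50, 44, 53, 63, 65, 67, 72, 58, 54, 66]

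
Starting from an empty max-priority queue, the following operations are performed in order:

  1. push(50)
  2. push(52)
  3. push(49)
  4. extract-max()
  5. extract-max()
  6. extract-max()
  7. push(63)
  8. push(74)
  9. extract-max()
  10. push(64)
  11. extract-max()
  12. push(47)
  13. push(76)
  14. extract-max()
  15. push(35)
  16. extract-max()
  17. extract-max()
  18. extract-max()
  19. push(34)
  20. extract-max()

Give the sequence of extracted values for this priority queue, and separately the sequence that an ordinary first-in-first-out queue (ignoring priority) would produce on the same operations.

priority queue: 52, 50, 49, 74, 64, 76, 63, 47, 35, 34; FIFO queue: 50 → 52 → 49 → 63 → 74 → 64 → 47 → 76 → 35 → 34

insert 50 → {50}
insert 52 → {52, 50}
insert 49 → {52, 50, 49}
extract-max → 52; now {50, 49}
extract-max → 50; now {49}
extract-max → 49; now {}
insert 63 → {63}
insert 74 → {74, 63}
extract-max → 74; now {63}
insert 64 → {64, 63}
extract-max → 64; now {63}
insert 47 → {63, 47}
insert 76 → {76, 63, 47}
extract-max → 76; now {63, 47}
insert 35 → {63, 47, 35}
extract-max → 63; now {47, 35}
extract-max → 47; now {35}
extract-max → 35; now {}
insert 34 → {34}
extract-max → 34; now {}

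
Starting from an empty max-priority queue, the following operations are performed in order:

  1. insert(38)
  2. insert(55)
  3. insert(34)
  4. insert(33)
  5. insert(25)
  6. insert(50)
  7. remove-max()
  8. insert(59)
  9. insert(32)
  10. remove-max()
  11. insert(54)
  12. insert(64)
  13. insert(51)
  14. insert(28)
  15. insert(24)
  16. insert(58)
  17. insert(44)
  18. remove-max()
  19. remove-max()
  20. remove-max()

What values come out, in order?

55, 59, 64, 58, 54

insert 38 → {38}
insert 55 → {55, 38}
insert 34 → {55, 38, 34}
insert 33 → {55, 38, 34, 33}
insert 25 → {55, 38, 34, 33, 25}
insert 50 → {55, 50, 38, 34, 33, 25}
remove-max → 55; now {50, 38, 34, 33, 25}
insert 59 → {59, 50, 38, 34, 33, 25}
insert 32 → {59, 50, 38, 34, 33, 32, 25}
remove-max → 59; now {50, 38, 34, 33, 32, 25}
insert 54 → {54, 50, 38, 34, 33, 32, 25}
insert 64 → {64, 54, 50, 38, 34, 33, 32, 25}
insert 51 → {64, 54, 51, 50, 38, 34, 33, 32, 25}
insert 28 → {64, 54, 51, 50, 38, 34, 33, 32, 28, 25}
insert 24 → {64, 54, 51, 50, 38, 34, 33, 32, 28, 25, 24}
insert 58 → {64, 58, 54, 51, 50, 38, 34, 33, 32, 28, 25, 24}
insert 44 → {64, 58, 54, 51, 50, 44, 38, 34, 33, 32, 28, 25, 24}
remove-max → 64; now {58, 54, 51, 50, 44, 38, 34, 33, 32, 28, 25, 24}
remove-max → 58; now {54, 51, 50, 44, 38, 34, 33, 32, 28, 25, 24}
remove-max → 54; now {51, 50, 44, 38, 34, 33, 32, 28, 25, 24}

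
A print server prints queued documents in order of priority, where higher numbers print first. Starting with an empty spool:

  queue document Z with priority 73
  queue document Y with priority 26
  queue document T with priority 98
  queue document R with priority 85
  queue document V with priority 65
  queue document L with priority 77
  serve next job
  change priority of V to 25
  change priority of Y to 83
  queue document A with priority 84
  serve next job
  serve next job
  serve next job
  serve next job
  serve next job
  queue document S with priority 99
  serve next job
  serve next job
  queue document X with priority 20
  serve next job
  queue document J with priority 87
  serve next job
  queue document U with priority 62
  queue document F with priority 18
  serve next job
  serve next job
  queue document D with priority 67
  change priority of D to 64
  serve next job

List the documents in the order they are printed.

add Z (priority 73) → {Z:73}
add Y (priority 26) → {Z:73, Y:26}
add T (priority 98) → {T:98, Z:73, Y:26}
add R (priority 85) → {T:98, R:85, Z:73, Y:26}
add V (priority 65) → {T:98, R:85, Z:73, V:65, Y:26}
add L (priority 77) → {T:98, R:85, L:77, Z:73, V:65, Y:26}
serve next job → T; now {R:85, L:77, Z:73, V:65, Y:26}
update V to priority 25 → {R:85, L:77, Z:73, Y:26, V:25}
update Y to priority 83 → {R:85, Y:83, L:77, Z:73, V:25}
add A (priority 84) → {R:85, A:84, Y:83, L:77, Z:73, V:25}
serve next job → R; now {A:84, Y:83, L:77, Z:73, V:25}
serve next job → A; now {Y:83, L:77, Z:73, V:25}
serve next job → Y; now {L:77, Z:73, V:25}
serve next job → L; now {Z:73, V:25}
serve next job → Z; now {V:25}
add S (priority 99) → {S:99, V:25}
serve next job → S; now {V:25}
serve next job → V; now {}
add X (priority 20) → {X:20}
serve next job → X; now {}
add J (priority 87) → {J:87}
serve next job → J; now {}
add U (priority 62) → {U:62}
add F (priority 18) → {U:62, F:18}
serve next job → U; now {F:18}
serve next job → F; now {}
add D (priority 67) → {D:67}
update D to priority 64 → {D:64}
serve next job → D; now {}

T → R → A → Y → L → Z → S → V → X → J → U → F → D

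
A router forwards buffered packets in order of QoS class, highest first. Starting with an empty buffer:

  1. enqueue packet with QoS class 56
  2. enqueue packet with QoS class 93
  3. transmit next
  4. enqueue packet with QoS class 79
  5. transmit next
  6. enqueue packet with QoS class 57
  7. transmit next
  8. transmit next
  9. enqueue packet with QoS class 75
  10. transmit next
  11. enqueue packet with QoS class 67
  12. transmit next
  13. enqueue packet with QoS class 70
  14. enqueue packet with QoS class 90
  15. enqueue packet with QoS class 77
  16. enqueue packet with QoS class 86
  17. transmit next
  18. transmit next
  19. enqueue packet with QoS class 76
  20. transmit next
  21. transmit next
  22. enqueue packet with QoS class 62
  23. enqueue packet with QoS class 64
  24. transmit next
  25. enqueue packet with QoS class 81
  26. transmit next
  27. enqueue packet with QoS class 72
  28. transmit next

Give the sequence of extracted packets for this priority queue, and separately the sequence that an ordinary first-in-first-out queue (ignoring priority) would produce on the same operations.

priority queue: [93, 79, 57, 56, 75, 67, 90, 86, 77, 76, 70, 81, 72]; FIFO queue: 56, 93, 79, 57, 75, 67, 70, 90, 77, 86, 76, 62, 64

insert 56 → {56}
insert 93 → {93, 56}
transmit next → 93; now {56}
insert 79 → {79, 56}
transmit next → 79; now {56}
insert 57 → {57, 56}
transmit next → 57; now {56}
transmit next → 56; now {}
insert 75 → {75}
transmit next → 75; now {}
insert 67 → {67}
transmit next → 67; now {}
insert 70 → {70}
insert 90 → {90, 70}
insert 77 → {90, 77, 70}
insert 86 → {90, 86, 77, 70}
transmit next → 90; now {86, 77, 70}
transmit next → 86; now {77, 70}
insert 76 → {77, 76, 70}
transmit next → 77; now {76, 70}
transmit next → 76; now {70}
insert 62 → {70, 62}
insert 64 → {70, 64, 62}
transmit next → 70; now {64, 62}
insert 81 → {81, 64, 62}
transmit next → 81; now {64, 62}
insert 72 → {72, 64, 62}
transmit next → 72; now {64, 62}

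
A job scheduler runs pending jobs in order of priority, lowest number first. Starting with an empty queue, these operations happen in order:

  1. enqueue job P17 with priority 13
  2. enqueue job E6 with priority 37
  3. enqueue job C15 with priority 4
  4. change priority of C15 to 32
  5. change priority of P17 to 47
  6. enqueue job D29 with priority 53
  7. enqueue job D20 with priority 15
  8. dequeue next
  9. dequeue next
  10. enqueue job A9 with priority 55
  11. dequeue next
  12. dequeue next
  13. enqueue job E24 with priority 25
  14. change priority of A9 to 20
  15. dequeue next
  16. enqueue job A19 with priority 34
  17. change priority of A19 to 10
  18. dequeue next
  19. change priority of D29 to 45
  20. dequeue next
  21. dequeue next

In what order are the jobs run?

add P17 (priority 13) → {P17:13}
add E6 (priority 37) → {P17:13, E6:37}
add C15 (priority 4) → {C15:4, P17:13, E6:37}
update C15 to priority 32 → {P17:13, C15:32, E6:37}
update P17 to priority 47 → {C15:32, E6:37, P17:47}
add D29 (priority 53) → {C15:32, E6:37, P17:47, D29:53}
add D20 (priority 15) → {D20:15, C15:32, E6:37, P17:47, D29:53}
dequeue next → D20; now {C15:32, E6:37, P17:47, D29:53}
dequeue next → C15; now {E6:37, P17:47, D29:53}
add A9 (priority 55) → {E6:37, P17:47, D29:53, A9:55}
dequeue next → E6; now {P17:47, D29:53, A9:55}
dequeue next → P17; now {D29:53, A9:55}
add E24 (priority 25) → {E24:25, D29:53, A9:55}
update A9 to priority 20 → {A9:20, E24:25, D29:53}
dequeue next → A9; now {E24:25, D29:53}
add A19 (priority 34) → {E24:25, A19:34, D29:53}
update A19 to priority 10 → {A19:10, E24:25, D29:53}
dequeue next → A19; now {E24:25, D29:53}
update D29 to priority 45 → {E24:25, D29:45}
dequeue next → E24; now {D29:45}
dequeue next → D29; now {}

[D20, C15, E6, P17, A9, A19, E24, D29]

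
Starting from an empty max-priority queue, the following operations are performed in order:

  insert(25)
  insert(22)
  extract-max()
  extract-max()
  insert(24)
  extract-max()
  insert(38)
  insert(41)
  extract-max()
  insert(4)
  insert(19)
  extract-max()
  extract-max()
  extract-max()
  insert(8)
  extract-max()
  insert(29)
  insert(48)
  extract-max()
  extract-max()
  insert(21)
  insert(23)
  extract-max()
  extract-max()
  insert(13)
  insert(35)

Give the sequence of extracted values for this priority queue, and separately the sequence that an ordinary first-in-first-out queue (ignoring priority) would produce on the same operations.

insert 25 → {25}
insert 22 → {25, 22}
extract-max → 25; now {22}
extract-max → 22; now {}
insert 24 → {24}
extract-max → 24; now {}
insert 38 → {38}
insert 41 → {41, 38}
extract-max → 41; now {38}
insert 4 → {38, 4}
insert 19 → {38, 19, 4}
extract-max → 38; now {19, 4}
extract-max → 19; now {4}
extract-max → 4; now {}
insert 8 → {8}
extract-max → 8; now {}
insert 29 → {29}
insert 48 → {48, 29}
extract-max → 48; now {29}
extract-max → 29; now {}
insert 21 → {21}
insert 23 → {23, 21}
extract-max → 23; now {21}
extract-max → 21; now {}
insert 13 → {13}
insert 35 → {35, 13}

priority queue: 25 → 22 → 24 → 41 → 38 → 19 → 4 → 8 → 48 → 29 → 23 → 21; FIFO queue: 25 → 22 → 24 → 38 → 41 → 4 → 19 → 8 → 29 → 48 → 21 → 23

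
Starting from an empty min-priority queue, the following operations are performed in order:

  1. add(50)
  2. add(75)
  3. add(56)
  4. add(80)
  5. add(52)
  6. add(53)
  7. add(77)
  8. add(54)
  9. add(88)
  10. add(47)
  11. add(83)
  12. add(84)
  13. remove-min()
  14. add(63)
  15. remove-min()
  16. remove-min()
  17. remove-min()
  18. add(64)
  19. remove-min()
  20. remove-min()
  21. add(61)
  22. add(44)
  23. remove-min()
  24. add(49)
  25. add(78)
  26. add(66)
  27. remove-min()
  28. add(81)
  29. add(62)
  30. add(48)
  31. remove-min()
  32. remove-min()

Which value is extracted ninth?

48

insert 50 → {50}
insert 75 → {50, 75}
insert 56 → {50, 56, 75}
insert 80 → {50, 56, 75, 80}
insert 52 → {50, 52, 56, 75, 80}
insert 53 → {50, 52, 53, 56, 75, 80}
insert 77 → {50, 52, 53, 56, 75, 77, 80}
insert 54 → {50, 52, 53, 54, 56, 75, 77, 80}
insert 88 → {50, 52, 53, 54, 56, 75, 77, 80, 88}
insert 47 → {47, 50, 52, 53, 54, 56, 75, 77, 80, 88}
insert 83 → {47, 50, 52, 53, 54, 56, 75, 77, 80, 83, 88}
insert 84 → {47, 50, 52, 53, 54, 56, 75, 77, 80, 83, 84, 88}
remove-min → 47; now {50, 52, 53, 54, 56, 75, 77, 80, 83, 84, 88}
insert 63 → {50, 52, 53, 54, 56, 63, 75, 77, 80, 83, 84, 88}
remove-min → 50; now {52, 53, 54, 56, 63, 75, 77, 80, 83, 84, 88}
remove-min → 52; now {53, 54, 56, 63, 75, 77, 80, 83, 84, 88}
remove-min → 53; now {54, 56, 63, 75, 77, 80, 83, 84, 88}
insert 64 → {54, 56, 63, 64, 75, 77, 80, 83, 84, 88}
remove-min → 54; now {56, 63, 64, 75, 77, 80, 83, 84, 88}
remove-min → 56; now {63, 64, 75, 77, 80, 83, 84, 88}
insert 61 → {61, 63, 64, 75, 77, 80, 83, 84, 88}
insert 44 → {44, 61, 63, 64, 75, 77, 80, 83, 84, 88}
remove-min → 44; now {61, 63, 64, 75, 77, 80, 83, 84, 88}
insert 49 → {49, 61, 63, 64, 75, 77, 80, 83, 84, 88}
insert 78 → {49, 61, 63, 64, 75, 77, 78, 80, 83, 84, 88}
insert 66 → {49, 61, 63, 64, 66, 75, 77, 78, 80, 83, 84, 88}
remove-min → 49; now {61, 63, 64, 66, 75, 77, 78, 80, 83, 84, 88}
insert 81 → {61, 63, 64, 66, 75, 77, 78, 80, 81, 83, 84, 88}
insert 62 → {61, 62, 63, 64, 66, 75, 77, 78, 80, 81, 83, 84, 88}
insert 48 → {48, 61, 62, 63, 64, 66, 75, 77, 78, 80, 81, 83, 84, 88}
remove-min → 48; now {61, 62, 63, 64, 66, 75, 77, 78, 80, 81, 83, 84, 88}
remove-min → 61; now {62, 63, 64, 66, 75, 77, 78, 80, 81, 83, 84, 88}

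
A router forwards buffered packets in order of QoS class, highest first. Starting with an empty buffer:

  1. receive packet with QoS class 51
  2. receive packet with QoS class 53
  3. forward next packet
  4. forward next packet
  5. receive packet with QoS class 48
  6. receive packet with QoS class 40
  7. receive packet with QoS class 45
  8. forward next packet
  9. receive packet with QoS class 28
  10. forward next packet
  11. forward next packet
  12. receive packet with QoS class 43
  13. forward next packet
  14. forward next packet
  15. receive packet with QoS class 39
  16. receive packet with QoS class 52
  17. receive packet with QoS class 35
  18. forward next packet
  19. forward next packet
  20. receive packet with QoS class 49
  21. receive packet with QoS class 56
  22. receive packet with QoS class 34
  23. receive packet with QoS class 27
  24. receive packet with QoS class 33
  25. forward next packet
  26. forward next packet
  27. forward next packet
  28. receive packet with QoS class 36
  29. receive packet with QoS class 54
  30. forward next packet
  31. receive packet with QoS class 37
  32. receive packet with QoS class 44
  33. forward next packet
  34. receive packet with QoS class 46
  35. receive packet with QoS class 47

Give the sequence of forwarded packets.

insert 51 → {51}
insert 53 → {53, 51}
forward next packet → 53; now {51}
forward next packet → 51; now {}
insert 48 → {48}
insert 40 → {48, 40}
insert 45 → {48, 45, 40}
forward next packet → 48; now {45, 40}
insert 28 → {45, 40, 28}
forward next packet → 45; now {40, 28}
forward next packet → 40; now {28}
insert 43 → {43, 28}
forward next packet → 43; now {28}
forward next packet → 28; now {}
insert 39 → {39}
insert 52 → {52, 39}
insert 35 → {52, 39, 35}
forward next packet → 52; now {39, 35}
forward next packet → 39; now {35}
insert 49 → {49, 35}
insert 56 → {56, 49, 35}
insert 34 → {56, 49, 35, 34}
insert 27 → {56, 49, 35, 34, 27}
insert 33 → {56, 49, 35, 34, 33, 27}
forward next packet → 56; now {49, 35, 34, 33, 27}
forward next packet → 49; now {35, 34, 33, 27}
forward next packet → 35; now {34, 33, 27}
insert 36 → {36, 34, 33, 27}
insert 54 → {54, 36, 34, 33, 27}
forward next packet → 54; now {36, 34, 33, 27}
insert 37 → {37, 36, 34, 33, 27}
insert 44 → {44, 37, 36, 34, 33, 27}
forward next packet → 44; now {37, 36, 34, 33, 27}
insert 46 → {46, 37, 36, 34, 33, 27}
insert 47 → {47, 46, 37, 36, 34, 33, 27}

[53, 51, 48, 45, 40, 43, 28, 52, 39, 56, 49, 35, 54, 44]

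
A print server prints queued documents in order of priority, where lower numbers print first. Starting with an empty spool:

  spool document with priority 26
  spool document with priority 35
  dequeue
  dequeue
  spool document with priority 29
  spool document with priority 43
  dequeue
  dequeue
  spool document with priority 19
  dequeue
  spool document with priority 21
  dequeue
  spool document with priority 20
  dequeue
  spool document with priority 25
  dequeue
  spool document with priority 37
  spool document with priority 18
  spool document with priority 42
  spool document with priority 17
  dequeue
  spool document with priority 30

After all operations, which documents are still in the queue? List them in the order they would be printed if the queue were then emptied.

18 → 30 → 37 → 42

insert 26 → {26}
insert 35 → {26, 35}
dequeue → 26; now {35}
dequeue → 35; now {}
insert 29 → {29}
insert 43 → {29, 43}
dequeue → 29; now {43}
dequeue → 43; now {}
insert 19 → {19}
dequeue → 19; now {}
insert 21 → {21}
dequeue → 21; now {}
insert 20 → {20}
dequeue → 20; now {}
insert 25 → {25}
dequeue → 25; now {}
insert 37 → {37}
insert 18 → {18, 37}
insert 42 → {18, 37, 42}
insert 17 → {17, 18, 37, 42}
dequeue → 17; now {18, 37, 42}
insert 30 → {18, 30, 37, 42}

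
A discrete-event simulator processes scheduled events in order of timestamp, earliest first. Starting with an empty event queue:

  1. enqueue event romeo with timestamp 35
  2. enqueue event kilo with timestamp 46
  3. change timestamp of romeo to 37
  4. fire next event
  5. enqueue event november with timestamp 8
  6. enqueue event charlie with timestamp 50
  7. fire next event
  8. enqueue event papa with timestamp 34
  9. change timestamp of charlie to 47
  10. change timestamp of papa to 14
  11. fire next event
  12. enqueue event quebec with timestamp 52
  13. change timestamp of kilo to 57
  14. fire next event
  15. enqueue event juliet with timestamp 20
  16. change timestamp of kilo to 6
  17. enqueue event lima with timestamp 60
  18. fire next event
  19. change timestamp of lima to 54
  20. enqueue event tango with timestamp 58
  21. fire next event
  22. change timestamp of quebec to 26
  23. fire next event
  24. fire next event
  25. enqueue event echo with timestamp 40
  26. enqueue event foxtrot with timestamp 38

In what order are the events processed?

add romeo (timestamp 35) → {romeo:35}
add kilo (timestamp 46) → {romeo:35, kilo:46}
update romeo to timestamp 37 → {romeo:37, kilo:46}
fire next event → romeo; now {kilo:46}
add november (timestamp 8) → {november:8, kilo:46}
add charlie (timestamp 50) → {november:8, kilo:46, charlie:50}
fire next event → november; now {kilo:46, charlie:50}
add papa (timestamp 34) → {papa:34, kilo:46, charlie:50}
update charlie to timestamp 47 → {papa:34, kilo:46, charlie:47}
update papa to timestamp 14 → {papa:14, kilo:46, charlie:47}
fire next event → papa; now {kilo:46, charlie:47}
add quebec (timestamp 52) → {kilo:46, charlie:47, quebec:52}
update kilo to timestamp 57 → {charlie:47, quebec:52, kilo:57}
fire next event → charlie; now {quebec:52, kilo:57}
add juliet (timestamp 20) → {juliet:20, quebec:52, kilo:57}
update kilo to timestamp 6 → {kilo:6, juliet:20, quebec:52}
add lima (timestamp 60) → {kilo:6, juliet:20, quebec:52, lima:60}
fire next event → kilo; now {juliet:20, quebec:52, lima:60}
update lima to timestamp 54 → {juliet:20, quebec:52, lima:54}
add tango (timestamp 58) → {juliet:20, quebec:52, lima:54, tango:58}
fire next event → juliet; now {quebec:52, lima:54, tango:58}
update quebec to timestamp 26 → {quebec:26, lima:54, tango:58}
fire next event → quebec; now {lima:54, tango:58}
fire next event → lima; now {tango:58}
add echo (timestamp 40) → {echo:40, tango:58}
add foxtrot (timestamp 38) → {foxtrot:38, echo:40, tango:58}

[romeo, november, papa, charlie, kilo, juliet, quebec, lima]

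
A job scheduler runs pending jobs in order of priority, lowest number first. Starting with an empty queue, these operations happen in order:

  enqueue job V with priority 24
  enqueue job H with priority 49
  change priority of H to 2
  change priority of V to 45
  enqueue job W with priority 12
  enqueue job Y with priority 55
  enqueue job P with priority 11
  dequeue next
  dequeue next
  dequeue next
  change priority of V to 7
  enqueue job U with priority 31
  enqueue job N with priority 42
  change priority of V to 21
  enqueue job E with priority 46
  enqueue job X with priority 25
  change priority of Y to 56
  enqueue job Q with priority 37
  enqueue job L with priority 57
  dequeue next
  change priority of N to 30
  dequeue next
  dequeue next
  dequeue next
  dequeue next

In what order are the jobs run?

[H, P, W, V, X, N, U, Q]

add V (priority 24) → {V:24}
add H (priority 49) → {V:24, H:49}
update H to priority 2 → {H:2, V:24}
update V to priority 45 → {H:2, V:45}
add W (priority 12) → {H:2, W:12, V:45}
add Y (priority 55) → {H:2, W:12, V:45, Y:55}
add P (priority 11) → {H:2, P:11, W:12, V:45, Y:55}
dequeue next → H; now {P:11, W:12, V:45, Y:55}
dequeue next → P; now {W:12, V:45, Y:55}
dequeue next → W; now {V:45, Y:55}
update V to priority 7 → {V:7, Y:55}
add U (priority 31) → {V:7, U:31, Y:55}
add N (priority 42) → {V:7, U:31, N:42, Y:55}
update V to priority 21 → {V:21, U:31, N:42, Y:55}
add E (priority 46) → {V:21, U:31, N:42, E:46, Y:55}
add X (priority 25) → {V:21, X:25, U:31, N:42, E:46, Y:55}
update Y to priority 56 → {V:21, X:25, U:31, N:42, E:46, Y:56}
add Q (priority 37) → {V:21, X:25, U:31, Q:37, N:42, E:46, Y:56}
add L (priority 57) → {V:21, X:25, U:31, Q:37, N:42, E:46, Y:56, L:57}
dequeue next → V; now {X:25, U:31, Q:37, N:42, E:46, Y:56, L:57}
update N to priority 30 → {X:25, N:30, U:31, Q:37, E:46, Y:56, L:57}
dequeue next → X; now {N:30, U:31, Q:37, E:46, Y:56, L:57}
dequeue next → N; now {U:31, Q:37, E:46, Y:56, L:57}
dequeue next → U; now {Q:37, E:46, Y:56, L:57}
dequeue next → Q; now {E:46, Y:56, L:57}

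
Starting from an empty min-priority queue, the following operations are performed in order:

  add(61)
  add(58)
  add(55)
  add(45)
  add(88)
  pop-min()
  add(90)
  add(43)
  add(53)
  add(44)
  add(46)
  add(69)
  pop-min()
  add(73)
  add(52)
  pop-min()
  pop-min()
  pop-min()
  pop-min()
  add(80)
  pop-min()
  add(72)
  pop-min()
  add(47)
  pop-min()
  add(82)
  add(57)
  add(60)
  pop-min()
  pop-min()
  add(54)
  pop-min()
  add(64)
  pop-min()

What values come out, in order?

insert 61 → {61}
insert 58 → {58, 61}
insert 55 → {55, 58, 61}
insert 45 → {45, 55, 58, 61}
insert 88 → {45, 55, 58, 61, 88}
pop-min → 45; now {55, 58, 61, 88}
insert 90 → {55, 58, 61, 88, 90}
insert 43 → {43, 55, 58, 61, 88, 90}
insert 53 → {43, 53, 55, 58, 61, 88, 90}
insert 44 → {43, 44, 53, 55, 58, 61, 88, 90}
insert 46 → {43, 44, 46, 53, 55, 58, 61, 88, 90}
insert 69 → {43, 44, 46, 53, 55, 58, 61, 69, 88, 90}
pop-min → 43; now {44, 46, 53, 55, 58, 61, 69, 88, 90}
insert 73 → {44, 46, 53, 55, 58, 61, 69, 73, 88, 90}
insert 52 → {44, 46, 52, 53, 55, 58, 61, 69, 73, 88, 90}
pop-min → 44; now {46, 52, 53, 55, 58, 61, 69, 73, 88, 90}
pop-min → 46; now {52, 53, 55, 58, 61, 69, 73, 88, 90}
pop-min → 52; now {53, 55, 58, 61, 69, 73, 88, 90}
pop-min → 53; now {55, 58, 61, 69, 73, 88, 90}
insert 80 → {55, 58, 61, 69, 73, 80, 88, 90}
pop-min → 55; now {58, 61, 69, 73, 80, 88, 90}
insert 72 → {58, 61, 69, 72, 73, 80, 88, 90}
pop-min → 58; now {61, 69, 72, 73, 80, 88, 90}
insert 47 → {47, 61, 69, 72, 73, 80, 88, 90}
pop-min → 47; now {61, 69, 72, 73, 80, 88, 90}
insert 82 → {61, 69, 72, 73, 80, 82, 88, 90}
insert 57 → {57, 61, 69, 72, 73, 80, 82, 88, 90}
insert 60 → {57, 60, 61, 69, 72, 73, 80, 82, 88, 90}
pop-min → 57; now {60, 61, 69, 72, 73, 80, 82, 88, 90}
pop-min → 60; now {61, 69, 72, 73, 80, 82, 88, 90}
insert 54 → {54, 61, 69, 72, 73, 80, 82, 88, 90}
pop-min → 54; now {61, 69, 72, 73, 80, 82, 88, 90}
insert 64 → {61, 64, 69, 72, 73, 80, 82, 88, 90}
pop-min → 61; now {64, 69, 72, 73, 80, 82, 88, 90}

45, 43, 44, 46, 52, 53, 55, 58, 47, 57, 60, 54, 61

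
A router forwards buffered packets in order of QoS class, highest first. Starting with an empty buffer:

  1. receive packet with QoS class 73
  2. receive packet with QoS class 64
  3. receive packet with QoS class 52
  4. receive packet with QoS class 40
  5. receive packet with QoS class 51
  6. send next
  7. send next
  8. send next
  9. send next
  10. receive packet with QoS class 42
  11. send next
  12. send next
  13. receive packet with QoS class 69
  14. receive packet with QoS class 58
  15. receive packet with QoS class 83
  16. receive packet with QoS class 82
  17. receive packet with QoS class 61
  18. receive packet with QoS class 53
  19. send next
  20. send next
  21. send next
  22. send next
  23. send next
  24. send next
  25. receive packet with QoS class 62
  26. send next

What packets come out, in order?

insert 73 → {73}
insert 64 → {73, 64}
insert 52 → {73, 64, 52}
insert 40 → {73, 64, 52, 40}
insert 51 → {73, 64, 52, 51, 40}
send next → 73; now {64, 52, 51, 40}
send next → 64; now {52, 51, 40}
send next → 52; now {51, 40}
send next → 51; now {40}
insert 42 → {42, 40}
send next → 42; now {40}
send next → 40; now {}
insert 69 → {69}
insert 58 → {69, 58}
insert 83 → {83, 69, 58}
insert 82 → {83, 82, 69, 58}
insert 61 → {83, 82, 69, 61, 58}
insert 53 → {83, 82, 69, 61, 58, 53}
send next → 83; now {82, 69, 61, 58, 53}
send next → 82; now {69, 61, 58, 53}
send next → 69; now {61, 58, 53}
send next → 61; now {58, 53}
send next → 58; now {53}
send next → 53; now {}
insert 62 → {62}
send next → 62; now {}

73 → 64 → 52 → 51 → 42 → 40 → 83 → 82 → 69 → 61 → 58 → 53 → 62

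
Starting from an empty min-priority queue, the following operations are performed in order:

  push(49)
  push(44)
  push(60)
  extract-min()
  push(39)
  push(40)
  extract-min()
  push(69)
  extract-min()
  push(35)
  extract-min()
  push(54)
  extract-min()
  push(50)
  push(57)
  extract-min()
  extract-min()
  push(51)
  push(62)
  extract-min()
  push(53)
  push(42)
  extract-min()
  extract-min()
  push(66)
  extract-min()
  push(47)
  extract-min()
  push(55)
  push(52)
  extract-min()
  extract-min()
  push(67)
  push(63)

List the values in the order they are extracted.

44 → 39 → 40 → 35 → 49 → 50 → 54 → 51 → 42 → 53 → 57 → 47 → 52 → 55

insert 49 → {49}
insert 44 → {44, 49}
insert 60 → {44, 49, 60}
extract-min → 44; now {49, 60}
insert 39 → {39, 49, 60}
insert 40 → {39, 40, 49, 60}
extract-min → 39; now {40, 49, 60}
insert 69 → {40, 49, 60, 69}
extract-min → 40; now {49, 60, 69}
insert 35 → {35, 49, 60, 69}
extract-min → 35; now {49, 60, 69}
insert 54 → {49, 54, 60, 69}
extract-min → 49; now {54, 60, 69}
insert 50 → {50, 54, 60, 69}
insert 57 → {50, 54, 57, 60, 69}
extract-min → 50; now {54, 57, 60, 69}
extract-min → 54; now {57, 60, 69}
insert 51 → {51, 57, 60, 69}
insert 62 → {51, 57, 60, 62, 69}
extract-min → 51; now {57, 60, 62, 69}
insert 53 → {53, 57, 60, 62, 69}
insert 42 → {42, 53, 57, 60, 62, 69}
extract-min → 42; now {53, 57, 60, 62, 69}
extract-min → 53; now {57, 60, 62, 69}
insert 66 → {57, 60, 62, 66, 69}
extract-min → 57; now {60, 62, 66, 69}
insert 47 → {47, 60, 62, 66, 69}
extract-min → 47; now {60, 62, 66, 69}
insert 55 → {55, 60, 62, 66, 69}
insert 52 → {52, 55, 60, 62, 66, 69}
extract-min → 52; now {55, 60, 62, 66, 69}
extract-min → 55; now {60, 62, 66, 69}
insert 67 → {60, 62, 66, 67, 69}
insert 63 → {60, 62, 63, 66, 67, 69}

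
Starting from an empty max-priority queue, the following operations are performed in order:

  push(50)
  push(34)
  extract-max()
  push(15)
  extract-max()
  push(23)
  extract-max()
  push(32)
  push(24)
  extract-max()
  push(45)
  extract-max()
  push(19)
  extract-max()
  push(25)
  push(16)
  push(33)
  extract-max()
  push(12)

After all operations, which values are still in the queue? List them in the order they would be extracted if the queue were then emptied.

insert 50 → {50}
insert 34 → {50, 34}
extract-max → 50; now {34}
insert 15 → {34, 15}
extract-max → 34; now {15}
insert 23 → {23, 15}
extract-max → 23; now {15}
insert 32 → {32, 15}
insert 24 → {32, 24, 15}
extract-max → 32; now {24, 15}
insert 45 → {45, 24, 15}
extract-max → 45; now {24, 15}
insert 19 → {24, 19, 15}
extract-max → 24; now {19, 15}
insert 25 → {25, 19, 15}
insert 16 → {25, 19, 16, 15}
insert 33 → {33, 25, 19, 16, 15}
extract-max → 33; now {25, 19, 16, 15}
insert 12 → {25, 19, 16, 15, 12}

25, 19, 16, 15, 12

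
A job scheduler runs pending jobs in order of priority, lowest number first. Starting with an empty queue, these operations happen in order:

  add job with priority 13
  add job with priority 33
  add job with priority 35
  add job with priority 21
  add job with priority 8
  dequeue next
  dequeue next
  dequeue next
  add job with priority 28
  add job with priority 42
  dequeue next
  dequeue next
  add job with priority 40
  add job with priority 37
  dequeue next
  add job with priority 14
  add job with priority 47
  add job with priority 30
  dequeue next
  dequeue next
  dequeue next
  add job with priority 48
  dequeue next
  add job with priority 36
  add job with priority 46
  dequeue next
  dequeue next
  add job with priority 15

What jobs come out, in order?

8 → 13 → 21 → 28 → 33 → 35 → 14 → 30 → 37 → 40 → 36 → 42

insert 13 → {13}
insert 33 → {13, 33}
insert 35 → {13, 33, 35}
insert 21 → {13, 21, 33, 35}
insert 8 → {8, 13, 21, 33, 35}
dequeue next → 8; now {13, 21, 33, 35}
dequeue next → 13; now {21, 33, 35}
dequeue next → 21; now {33, 35}
insert 28 → {28, 33, 35}
insert 42 → {28, 33, 35, 42}
dequeue next → 28; now {33, 35, 42}
dequeue next → 33; now {35, 42}
insert 40 → {35, 40, 42}
insert 37 → {35, 37, 40, 42}
dequeue next → 35; now {37, 40, 42}
insert 14 → {14, 37, 40, 42}
insert 47 → {14, 37, 40, 42, 47}
insert 30 → {14, 30, 37, 40, 42, 47}
dequeue next → 14; now {30, 37, 40, 42, 47}
dequeue next → 30; now {37, 40, 42, 47}
dequeue next → 37; now {40, 42, 47}
insert 48 → {40, 42, 47, 48}
dequeue next → 40; now {42, 47, 48}
insert 36 → {36, 42, 47, 48}
insert 46 → {36, 42, 46, 47, 48}
dequeue next → 36; now {42, 46, 47, 48}
dequeue next → 42; now {46, 47, 48}
insert 15 → {15, 46, 47, 48}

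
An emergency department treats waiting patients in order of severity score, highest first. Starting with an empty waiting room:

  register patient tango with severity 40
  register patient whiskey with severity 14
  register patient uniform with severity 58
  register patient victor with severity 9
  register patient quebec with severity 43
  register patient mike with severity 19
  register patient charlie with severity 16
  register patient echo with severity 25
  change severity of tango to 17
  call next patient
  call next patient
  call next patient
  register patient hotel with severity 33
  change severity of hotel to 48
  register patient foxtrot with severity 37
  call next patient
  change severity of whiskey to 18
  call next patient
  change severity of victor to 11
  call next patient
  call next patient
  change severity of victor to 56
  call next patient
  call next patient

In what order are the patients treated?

add tango (severity 40) → {tango:40}
add whiskey (severity 14) → {tango:40, whiskey:14}
add uniform (severity 58) → {uniform:58, tango:40, whiskey:14}
add victor (severity 9) → {uniform:58, tango:40, whiskey:14, victor:9}
add quebec (severity 43) → {uniform:58, quebec:43, tango:40, whiskey:14, victor:9}
add mike (severity 19) → {uniform:58, quebec:43, tango:40, mike:19, whiskey:14, victor:9}
add charlie (severity 16) → {uniform:58, quebec:43, tango:40, mike:19, charlie:16, whiskey:14, victor:9}
add echo (severity 25) → {uniform:58, quebec:43, tango:40, echo:25, mike:19, charlie:16, whiskey:14, victor:9}
update tango to severity 17 → {uniform:58, quebec:43, echo:25, mike:19, tango:17, charlie:16, whiskey:14, victor:9}
call next patient → uniform; now {quebec:43, echo:25, mike:19, tango:17, charlie:16, whiskey:14, victor:9}
call next patient → quebec; now {echo:25, mike:19, tango:17, charlie:16, whiskey:14, victor:9}
call next patient → echo; now {mike:19, tango:17, charlie:16, whiskey:14, victor:9}
add hotel (severity 33) → {hotel:33, mike:19, tango:17, charlie:16, whiskey:14, victor:9}
update hotel to severity 48 → {hotel:48, mike:19, tango:17, charlie:16, whiskey:14, victor:9}
add foxtrot (severity 37) → {hotel:48, foxtrot:37, mike:19, tango:17, charlie:16, whiskey:14, victor:9}
call next patient → hotel; now {foxtrot:37, mike:19, tango:17, charlie:16, whiskey:14, victor:9}
update whiskey to severity 18 → {foxtrot:37, mike:19, whiskey:18, tango:17, charlie:16, victor:9}
call next patient → foxtrot; now {mike:19, whiskey:18, tango:17, charlie:16, victor:9}
update victor to severity 11 → {mike:19, whiskey:18, tango:17, charlie:16, victor:11}
call next patient → mike; now {whiskey:18, tango:17, charlie:16, victor:11}
call next patient → whiskey; now {tango:17, charlie:16, victor:11}
update victor to severity 56 → {victor:56, tango:17, charlie:16}
call next patient → victor; now {tango:17, charlie:16}
call next patient → tango; now {charlie:16}

uniform → quebec → echo → hotel → foxtrot → mike → whiskey → victor → tango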